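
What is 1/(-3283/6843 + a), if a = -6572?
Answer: -6843/44975479 ≈ -0.00015215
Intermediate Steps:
1/(-3283/6843 + a) = 1/(-3283/6843 - 6572) = 1/(-44975479/6843) = -6843/44975479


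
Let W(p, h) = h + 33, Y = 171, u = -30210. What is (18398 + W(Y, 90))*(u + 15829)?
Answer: -266350501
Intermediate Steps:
W(p, h) = 33 + h
(18398 + W(Y, 90))*(u + 15829) = (18398 + (33 + 90))*(-30210 + 15829) = (18398 + 123)*(-14381) = 18521*(-14381) = -266350501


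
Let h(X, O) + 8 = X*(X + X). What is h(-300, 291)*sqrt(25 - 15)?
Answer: 179992*sqrt(10) ≈ 5.6919e+5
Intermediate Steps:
h(X, O) = -8 + 2*X**2 (h(X, O) = -8 + X*(X + X) = -8 + X*(2*X) = -8 + 2*X**2)
h(-300, 291)*sqrt(25 - 15) = (-8 + 2*(-300)**2)*sqrt(25 - 15) = (-8 + 2*90000)*sqrt(10) = (-8 + 180000)*sqrt(10) = 179992*sqrt(10)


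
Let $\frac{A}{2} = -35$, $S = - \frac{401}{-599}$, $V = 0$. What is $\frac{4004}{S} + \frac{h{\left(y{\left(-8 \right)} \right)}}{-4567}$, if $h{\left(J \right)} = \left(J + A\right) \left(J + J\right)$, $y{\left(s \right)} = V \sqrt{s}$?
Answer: $\frac{2398396}{401} \approx 5981.0$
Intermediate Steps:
$S = \frac{401}{599}$ ($S = \left(-401\right) \left(- \frac{1}{599}\right) = \frac{401}{599} \approx 0.66945$)
$y{\left(s \right)} = 0$ ($y{\left(s \right)} = 0 \sqrt{s} = 0$)
$A = -70$ ($A = 2 \left(-35\right) = -70$)
$h{\left(J \right)} = 2 J \left(-70 + J\right)$ ($h{\left(J \right)} = \left(J - 70\right) \left(J + J\right) = \left(-70 + J\right) 2 J = 2 J \left(-70 + J\right)$)
$\frac{4004}{S} + \frac{h{\left(y{\left(-8 \right)} \right)}}{-4567} = \frac{4004}{\frac{401}{599}} + \frac{2 \cdot 0 \left(-70 + 0\right)}{-4567} = 4004 \cdot \frac{599}{401} + 2 \cdot 0 \left(-70\right) \left(- \frac{1}{4567}\right) = \frac{2398396}{401} + 0 \left(- \frac{1}{4567}\right) = \frac{2398396}{401} + 0 = \frac{2398396}{401}$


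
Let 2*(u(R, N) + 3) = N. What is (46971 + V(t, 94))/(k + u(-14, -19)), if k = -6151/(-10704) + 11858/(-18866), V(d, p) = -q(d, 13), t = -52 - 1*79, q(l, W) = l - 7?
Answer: -116015485968/30916513 ≈ -3752.5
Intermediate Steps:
u(R, N) = -3 + N/2
q(l, W) = -7 + l
t = -131 (t = -52 - 79 = -131)
V(d, p) = 7 - d (V(d, p) = -(-7 + d) = 7 - d)
k = -5441633/100970832 (k = -6151*(-1/10704) + 11858*(-1/18866) = 6151/10704 - 5929/9433 = -5441633/100970832 ≈ -0.053893)
(46971 + V(t, 94))/(k + u(-14, -19)) = (46971 + (7 - 1*(-131)))/(-5441633/100970832 + (-3 + (½)*(-19))) = (46971 + (7 + 131))/(-5441633/100970832 + (-3 - 19/2)) = (46971 + 138)/(-5441633/100970832 - 25/2) = 47109/(-1267577033/100970832) = 47109*(-100970832/1267577033) = -116015485968/30916513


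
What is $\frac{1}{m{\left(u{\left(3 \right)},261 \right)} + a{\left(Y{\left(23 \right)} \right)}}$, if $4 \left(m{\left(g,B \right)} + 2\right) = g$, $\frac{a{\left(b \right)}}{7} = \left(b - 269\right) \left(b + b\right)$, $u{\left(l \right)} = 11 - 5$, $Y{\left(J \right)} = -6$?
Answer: $\frac{2}{46199} \approx 4.3291 \cdot 10^{-5}$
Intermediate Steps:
$u{\left(l \right)} = 6$ ($u{\left(l \right)} = 11 - 5 = 6$)
$a{\left(b \right)} = 14 b \left(-269 + b\right)$ ($a{\left(b \right)} = 7 \left(b - 269\right) \left(b + b\right) = 7 \left(-269 + b\right) 2 b = 7 \cdot 2 b \left(-269 + b\right) = 14 b \left(-269 + b\right)$)
$m{\left(g,B \right)} = -2 + \frac{g}{4}$
$\frac{1}{m{\left(u{\left(3 \right)},261 \right)} + a{\left(Y{\left(23 \right)} \right)}} = \frac{1}{\left(-2 + \frac{1}{4} \cdot 6\right) + 14 \left(-6\right) \left(-269 - 6\right)} = \frac{1}{\left(-2 + \frac{3}{2}\right) + 14 \left(-6\right) \left(-275\right)} = \frac{1}{- \frac{1}{2} + 23100} = \frac{1}{\frac{46199}{2}} = \frac{2}{46199}$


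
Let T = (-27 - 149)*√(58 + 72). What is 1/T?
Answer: -√130/22880 ≈ -0.00049833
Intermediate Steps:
T = -176*√130 ≈ -2006.7
1/T = 1/(-176*√130) = -√130/22880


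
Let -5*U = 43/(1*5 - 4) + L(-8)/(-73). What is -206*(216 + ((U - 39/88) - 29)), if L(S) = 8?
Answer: -588817731/16060 ≈ -36664.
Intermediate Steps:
U = -3131/365 (U = -(43/(1*5 - 4) + 8/(-73))/5 = -(43/(5 - 4) + 8*(-1/73))/5 = -(43/1 - 8/73)/5 = -(43*1 - 8/73)/5 = -(43 - 8/73)/5 = -1/5*3131/73 = -3131/365 ≈ -8.5781)
-206*(216 + ((U - 39/88) - 29)) = -206*(216 + ((-3131/365 - 39/88) - 29)) = -206*(216 + (-289763/32120 - 29)) = -206*(216 - 1221243/32120) = -206*5716677/32120 = -588817731/16060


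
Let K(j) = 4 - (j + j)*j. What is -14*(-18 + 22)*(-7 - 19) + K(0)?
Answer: 1460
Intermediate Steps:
K(j) = 4 - 2*j² (K(j) = 4 - 2*j*j = 4 - 2*j²)
-14*(-18 + 22)*(-7 - 19) + K(0) = -14*(-18 + 22)*(-7 - 19) + (4 - 2*0²) = -56*(-26) + (4 - 2*0) = -14*(-104) + (4 + 0) = 1456 + 4 = 1460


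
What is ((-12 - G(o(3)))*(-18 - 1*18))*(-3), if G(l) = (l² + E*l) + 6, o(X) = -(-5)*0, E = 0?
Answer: -1944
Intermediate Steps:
o(X) = 0 (o(X) = -1*0 = 0)
G(l) = 6 + l² (G(l) = (l² + 0*l) + 6 = (l² + 0) + 6 = l² + 6 = 6 + l²)
((-12 - G(o(3)))*(-18 - 1*18))*(-3) = ((-12 - (6 + 0²))*(-18 - 1*18))*(-3) = ((-12 - (6 + 0))*(-18 - 18))*(-3) = ((-12 - 1*6)*(-36))*(-3) = ((-12 - 6)*(-36))*(-3) = -18*(-36)*(-3) = 648*(-3) = -1944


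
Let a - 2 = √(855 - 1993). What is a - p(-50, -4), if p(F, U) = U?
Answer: 6 + I*√1138 ≈ 6.0 + 33.734*I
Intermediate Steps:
a = 2 + I*√1138 (a = 2 + √(855 - 1993) = 2 + √(-1138) = 2 + I*√1138 ≈ 2.0 + 33.734*I)
a - p(-50, -4) = (2 + I*√1138) - 1*(-4) = (2 + I*√1138) + 4 = 6 + I*√1138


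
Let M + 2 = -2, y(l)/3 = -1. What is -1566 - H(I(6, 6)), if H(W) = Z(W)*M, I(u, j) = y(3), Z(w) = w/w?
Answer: -1562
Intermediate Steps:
Z(w) = 1
y(l) = -3 (y(l) = 3*(-1) = -3)
M = -4 (M = -2 - 2 = -4)
I(u, j) = -3
H(W) = -4 (H(W) = 1*(-4) = -4)
-1566 - H(I(6, 6)) = -1566 - 1*(-4) = -1566 + 4 = -1562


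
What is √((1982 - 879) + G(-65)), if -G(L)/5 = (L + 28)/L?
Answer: √185926/13 ≈ 33.169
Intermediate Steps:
G(L) = -5*(28 + L)/L (G(L) = -5*(L + 28)/L = -5*(28 + L)/L)
√((1982 - 879) + G(-65)) = √((1982 - 879) + (-5 - 140/(-65))) = √(1103 + (-5 - 140*(-1/65))) = √(1103 + (-5 + 28/13)) = √(1103 - 37/13) = √(14302/13) = √185926/13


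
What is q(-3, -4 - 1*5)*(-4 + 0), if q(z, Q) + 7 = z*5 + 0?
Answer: 88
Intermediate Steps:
q(z, Q) = -7 + 5*z (q(z, Q) = -7 + (z*5 + 0) = -7 + (5*z + 0) = -7 + 5*z)
q(-3, -4 - 1*5)*(-4 + 0) = (-7 + 5*(-3))*(-4 + 0) = (-7 - 15)*(-4) = -22*(-4) = 88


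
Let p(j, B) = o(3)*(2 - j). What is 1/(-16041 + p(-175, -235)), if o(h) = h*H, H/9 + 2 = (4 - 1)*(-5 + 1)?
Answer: -1/82947 ≈ -1.2056e-5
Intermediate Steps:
H = -126 (H = -18 + 9*((4 - 1)*(-5 + 1)) = -18 + 9*(3*(-4)) = -18 + 9*(-12) = -18 - 108 = -126)
o(h) = -126*h (o(h) = h*(-126) = -126*h)
p(j, B) = -756 + 378*j (p(j, B) = (-126*3)*(2 - j) = -378*(2 - j) = -756 + 378*j)
1/(-16041 + p(-175, -235)) = 1/(-16041 + (-756 + 378*(-175))) = 1/(-16041 + (-756 - 66150)) = 1/(-16041 - 66906) = 1/(-82947) = -1/82947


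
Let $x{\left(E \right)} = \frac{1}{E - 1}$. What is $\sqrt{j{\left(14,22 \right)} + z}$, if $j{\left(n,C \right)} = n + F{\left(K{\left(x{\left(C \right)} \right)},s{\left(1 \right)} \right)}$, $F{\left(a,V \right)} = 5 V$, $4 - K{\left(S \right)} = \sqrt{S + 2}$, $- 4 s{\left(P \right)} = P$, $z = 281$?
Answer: $\frac{5 \sqrt{47}}{2} \approx 17.139$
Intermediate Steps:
$s{\left(P \right)} = - \frac{P}{4}$
$x{\left(E \right)} = \frac{1}{-1 + E}$
$K{\left(S \right)} = 4 - \sqrt{2 + S}$ ($K{\left(S \right)} = 4 - \sqrt{S + 2} = 4 - \sqrt{2 + S}$)
$j{\left(n,C \right)} = - \frac{5}{4} + n$ ($j{\left(n,C \right)} = n + 5 \left(\left(- \frac{1}{4}\right) 1\right) = n + 5 \left(- \frac{1}{4}\right) = n - \frac{5}{4} = - \frac{5}{4} + n$)
$\sqrt{j{\left(14,22 \right)} + z} = \sqrt{\left(- \frac{5}{4} + 14\right) + 281} = \sqrt{\frac{51}{4} + 281} = \sqrt{\frac{1175}{4}} = \frac{5 \sqrt{47}}{2}$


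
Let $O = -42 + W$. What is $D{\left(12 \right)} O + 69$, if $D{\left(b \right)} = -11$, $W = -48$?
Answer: $1059$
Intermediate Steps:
$O = -90$ ($O = -42 - 48 = -90$)
$D{\left(12 \right)} O + 69 = \left(-11\right) \left(-90\right) + 69 = 990 + 69 = 1059$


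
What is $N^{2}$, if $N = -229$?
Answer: $52441$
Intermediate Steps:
$N^{2} = \left(-229\right)^{2} = 52441$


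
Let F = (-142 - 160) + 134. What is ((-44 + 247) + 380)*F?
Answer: -97944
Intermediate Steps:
F = -168 (F = -302 + 134 = -168)
((-44 + 247) + 380)*F = ((-44 + 247) + 380)*(-168) = (203 + 380)*(-168) = 583*(-168) = -97944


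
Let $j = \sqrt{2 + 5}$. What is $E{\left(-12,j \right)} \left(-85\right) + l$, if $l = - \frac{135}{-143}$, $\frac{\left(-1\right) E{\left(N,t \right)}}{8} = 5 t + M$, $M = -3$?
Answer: $- \frac{291585}{143} + 3400 \sqrt{7} \approx 6956.5$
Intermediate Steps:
$j = \sqrt{7} \approx 2.6458$
$E{\left(N,t \right)} = 24 - 40 t$ ($E{\left(N,t \right)} = - 8 \left(5 t - 3\right) = - 8 \left(-3 + 5 t\right) = 24 - 40 t$)
$l = \frac{135}{143}$ ($l = \left(-135\right) \left(- \frac{1}{143}\right) = \frac{135}{143} \approx 0.94406$)
$E{\left(-12,j \right)} \left(-85\right) + l = \left(24 - 40 \sqrt{7}\right) \left(-85\right) + \frac{135}{143} = \left(-2040 + 3400 \sqrt{7}\right) + \frac{135}{143} = - \frac{291585}{143} + 3400 \sqrt{7}$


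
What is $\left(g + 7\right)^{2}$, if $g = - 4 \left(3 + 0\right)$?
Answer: $25$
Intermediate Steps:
$g = -12$ ($g = \left(-4\right) 3 = -12$)
$\left(g + 7\right)^{2} = \left(-12 + 7\right)^{2} = \left(-5\right)^{2} = 25$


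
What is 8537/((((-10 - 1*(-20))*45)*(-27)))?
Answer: -8537/12150 ≈ -0.70263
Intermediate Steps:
8537/((((-10 - 1*(-20))*45)*(-27))) = 8537/((((-10 + 20)*45)*(-27))) = 8537/(((10*45)*(-27))) = 8537/((450*(-27))) = 8537/(-12150) = 8537*(-1/12150) = -8537/12150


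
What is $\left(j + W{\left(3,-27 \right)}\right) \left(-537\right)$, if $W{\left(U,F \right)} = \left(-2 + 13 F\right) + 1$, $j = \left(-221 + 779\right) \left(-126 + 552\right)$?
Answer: $-127460172$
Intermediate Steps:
$j = 237708$ ($j = 558 \cdot 426 = 237708$)
$W{\left(U,F \right)} = -1 + 13 F$
$\left(j + W{\left(3,-27 \right)}\right) \left(-537\right) = \left(237708 + \left(-1 + 13 \left(-27\right)\right)\right) \left(-537\right) = \left(237708 - 352\right) \left(-537\right) = 237356 \left(-537\right) = -127460172$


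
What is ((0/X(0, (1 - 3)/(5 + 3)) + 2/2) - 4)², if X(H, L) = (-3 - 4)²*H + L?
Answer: 9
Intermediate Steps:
X(H, L) = L + 49*H (X(H, L) = (-7)²*H + L = 49*H + L = L + 49*H)
((0/X(0, (1 - 3)/(5 + 3)) + 2/2) - 4)² = ((0/((1 - 3)/(5 + 3) + 49*0) + 2/2) - 4)² = ((0/(-2/8 + 0) + 2*(½)) - 4)² = ((0/(-2*⅛ + 0) + 1) - 4)² = ((0/(-¼ + 0) + 1) - 4)² = ((0/(-¼) + 1) - 4)² = ((0*(-4) + 1) - 4)² = ((0 + 1) - 4)² = (1 - 4)² = (-3)² = 9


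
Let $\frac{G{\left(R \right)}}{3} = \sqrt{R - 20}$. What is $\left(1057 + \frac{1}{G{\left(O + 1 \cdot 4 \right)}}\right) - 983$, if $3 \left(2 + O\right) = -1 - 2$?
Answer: $74 - \frac{i \sqrt{19}}{57} \approx 74.0 - 0.076472 i$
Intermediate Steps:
$O = -3$ ($O = -2 + \frac{-1 - 2}{3} = -2 + \frac{1}{3} \left(-3\right) = -2 - 1 = -3$)
$G{\left(R \right)} = 3 \sqrt{-20 + R}$ ($G{\left(R \right)} = 3 \sqrt{R - 20} = 3 \sqrt{-20 + R}$)
$\left(1057 + \frac{1}{G{\left(O + 1 \cdot 4 \right)}}\right) - 983 = \left(1057 + \frac{1}{3 \sqrt{-20 + \left(-3 + 1 \cdot 4\right)}}\right) - 983 = \left(1057 + \frac{1}{3 \sqrt{-20 + \left(-3 + 4\right)}}\right) - 983 = \left(1057 + \frac{1}{3 \sqrt{-20 + 1}}\right) - 983 = \left(1057 + \frac{1}{3 \sqrt{-19}}\right) - 983 = \left(1057 + \frac{1}{3 i \sqrt{19}}\right) - 983 = \left(1057 - \frac{i \sqrt{19}}{57}\right) - 983 = 74 - \frac{i \sqrt{19}}{57}$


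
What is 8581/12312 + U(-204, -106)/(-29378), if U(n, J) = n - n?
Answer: 8581/12312 ≈ 0.69696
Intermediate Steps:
U(n, J) = 0
8581/12312 + U(-204, -106)/(-29378) = 8581/12312 + 0/(-29378) = 8581*(1/12312) + 0*(-1/29378) = 8581/12312 + 0 = 8581/12312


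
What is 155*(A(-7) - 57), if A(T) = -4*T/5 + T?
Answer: -9052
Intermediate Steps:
A(T) = T/5 (A(T) = -4*T/5 + T = T/5)
155*(A(-7) - 57) = 155*((⅕)*(-7) - 57) = 155*(-7/5 - 57) = 155*(-292/5) = -9052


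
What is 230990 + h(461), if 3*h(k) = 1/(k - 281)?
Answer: 124734601/540 ≈ 2.3099e+5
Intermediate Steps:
h(k) = 1/(3*(-281 + k)) (h(k) = 1/(3*(k - 281)) = 1/(3*(-281 + k)))
230990 + h(461) = 230990 + 1/(3*(-281 + 461)) = 230990 + (⅓)/180 = 230990 + (⅓)*(1/180) = 230990 + 1/540 = 124734601/540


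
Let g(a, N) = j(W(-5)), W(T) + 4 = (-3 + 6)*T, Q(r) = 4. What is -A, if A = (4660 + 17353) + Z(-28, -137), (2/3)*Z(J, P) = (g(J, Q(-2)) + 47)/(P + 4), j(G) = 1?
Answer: -2927657/133 ≈ -22012.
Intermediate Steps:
W(T) = -4 + 3*T (W(T) = -4 + (-3 + 6)*T = -4 + 3*T)
g(a, N) = 1
Z(J, P) = 72/(4 + P) (Z(J, P) = 3*((1 + 47)/(P + 4))/2 = 3*(48/(4 + P))/2 = 72/(4 + P))
A = 2927657/133 (A = (4660 + 17353) + 72/(4 - 137) = 22013 + 72/(-133) = 22013 + 72*(-1/133) = 22013 - 72/133 = 2927657/133 ≈ 22012.)
-A = -1*2927657/133 = -2927657/133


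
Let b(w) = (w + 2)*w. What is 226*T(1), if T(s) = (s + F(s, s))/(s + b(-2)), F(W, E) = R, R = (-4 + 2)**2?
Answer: 1130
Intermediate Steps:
R = 4 (R = (-2)**2 = 4)
b(w) = w*(2 + w) (b(w) = (2 + w)*w = w*(2 + w))
F(W, E) = 4
T(s) = (4 + s)/s (T(s) = (s + 4)/(s - 2*(2 - 2)) = (4 + s)/(s - 2*0) = (4 + s)/(s + 0) = (4 + s)/s)
226*T(1) = 226*((4 + 1)/1) = 226*(1*5) = 226*5 = 1130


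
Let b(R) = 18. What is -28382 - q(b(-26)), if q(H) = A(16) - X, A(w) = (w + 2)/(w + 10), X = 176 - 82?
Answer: -367753/13 ≈ -28289.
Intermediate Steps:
X = 94
A(w) = (2 + w)/(10 + w)
q(H) = -1213/13 (q(H) = (2 + 16)/(10 + 16) - 1*94 = 18/26 - 94 = (1/26)*18 - 94 = 9/13 - 94 = -1213/13)
-28382 - q(b(-26)) = -28382 - 1*(-1213/13) = -28382 + 1213/13 = -367753/13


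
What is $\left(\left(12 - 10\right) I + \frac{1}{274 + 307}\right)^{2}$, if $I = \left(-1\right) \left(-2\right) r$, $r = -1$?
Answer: $\frac{5396329}{337561} \approx 15.986$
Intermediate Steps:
$I = -2$ ($I = \left(-1\right) \left(-2\right) \left(-1\right) = 2 \left(-1\right) = -2$)
$\left(\left(12 - 10\right) I + \frac{1}{274 + 307}\right)^{2} = \left(\left(12 - 10\right) \left(-2\right) + \frac{1}{274 + 307}\right)^{2} = \left(2 \left(-2\right) + \frac{1}{581}\right)^{2} = \left(-4 + \frac{1}{581}\right)^{2} = \left(- \frac{2323}{581}\right)^{2} = \frac{5396329}{337561}$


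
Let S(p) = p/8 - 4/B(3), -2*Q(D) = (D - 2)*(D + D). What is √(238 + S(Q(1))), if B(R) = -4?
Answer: √3826/4 ≈ 15.464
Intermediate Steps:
Q(D) = -D*(-2 + D) (Q(D) = -(D - 2)*(D + D)/2 = -(-2 + D)*2*D/2 = -D*(-2 + D))
S(p) = 1 + p/8 (S(p) = p/8 - 4/(-4) = p*(⅛) - 4*(-¼) = p/8 + 1 = 1 + p/8)
√(238 + S(Q(1))) = √(238 + (1 + (1*(2 - 1*1))/8)) = √(238 + (1 + (1*(2 - 1))/8)) = √(238 + (1 + (1*1)/8)) = √(238 + (1 + (⅛)*1)) = √(238 + (1 + ⅛)) = √(238 + 9/8) = √(1913/8) = √3826/4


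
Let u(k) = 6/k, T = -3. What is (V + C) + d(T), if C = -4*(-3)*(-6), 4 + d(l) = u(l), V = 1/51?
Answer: -3977/51 ≈ -77.980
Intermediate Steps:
V = 1/51 ≈ 0.019608
d(l) = -4 + 6/l
C = -72 (C = 12*(-6) = -72)
(V + C) + d(T) = (1/51 - 72) + (-4 + 6/(-3)) = -3671/51 + (-4 + 6*(-⅓)) = -3671/51 + (-4 - 2) = -3671/51 - 6 = -3977/51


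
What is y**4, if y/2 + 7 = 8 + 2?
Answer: 1296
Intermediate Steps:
y = 6 (y = -14 + 2*(8 + 2) = -14 + 2*10 = -14 + 20 = 6)
y**4 = 6**4 = 1296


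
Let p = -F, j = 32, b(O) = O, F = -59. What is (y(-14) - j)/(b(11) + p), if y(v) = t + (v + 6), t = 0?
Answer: -4/7 ≈ -0.57143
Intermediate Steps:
y(v) = 6 + v (y(v) = 0 + (v + 6) = 0 + (6 + v) = 6 + v)
p = 59 (p = -1*(-59) = 59)
(y(-14) - j)/(b(11) + p) = ((6 - 14) - 1*32)/(11 + 59) = (-8 - 32)/70 = -40*1/70 = -4/7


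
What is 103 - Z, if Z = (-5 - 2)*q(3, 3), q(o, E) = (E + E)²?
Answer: 355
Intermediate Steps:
q(o, E) = 4*E² (q(o, E) = (2*E)² = 4*E²)
Z = -252 (Z = (-5 - 2)*(4*3²) = -28*9 = -7*36 = -252)
103 - Z = 103 - 1*(-252) = 103 + 252 = 355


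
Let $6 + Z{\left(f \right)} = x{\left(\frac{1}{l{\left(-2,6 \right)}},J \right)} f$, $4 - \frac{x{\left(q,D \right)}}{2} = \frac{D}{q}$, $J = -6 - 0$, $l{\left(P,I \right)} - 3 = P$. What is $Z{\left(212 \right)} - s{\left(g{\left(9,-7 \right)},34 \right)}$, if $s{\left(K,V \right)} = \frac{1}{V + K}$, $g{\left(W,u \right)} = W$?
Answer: $\frac{182061}{43} \approx 4234.0$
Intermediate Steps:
$l{\left(P,I \right)} = 3 + P$
$J = -6$ ($J = -6 + 0 = -6$)
$s{\left(K,V \right)} = \frac{1}{K + V}$
$x{\left(q,D \right)} = 8 - \frac{2 D}{q}$ ($x{\left(q,D \right)} = 8 - 2 \frac{D}{q} = 8 - \frac{2 D}{q}$)
$Z{\left(f \right)} = -6 + 20 f$ ($Z{\left(f \right)} = -6 + \left(8 - - \frac{12}{\frac{1}{3 - 2}}\right) f = -6 + \left(8 - - \frac{12}{1^{-1}}\right) f = -6 + \left(8 - - \frac{12}{1}\right) f = -6 + \left(8 - \left(-12\right) 1\right) f = -6 + \left(8 + 12\right) f = -6 + 20 f$)
$Z{\left(212 \right)} - s{\left(g{\left(9,-7 \right)},34 \right)} = \left(-6 + 20 \cdot 212\right) - \frac{1}{9 + 34} = \left(-6 + 4240\right) - \frac{1}{43} = 4234 - \frac{1}{43} = \frac{182061}{43}$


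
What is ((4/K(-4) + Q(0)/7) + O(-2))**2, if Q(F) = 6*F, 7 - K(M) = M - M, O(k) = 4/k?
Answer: 100/49 ≈ 2.0408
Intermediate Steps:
K(M) = 7 (K(M) = 7 - (M - M) = 7 - 1*0 = 7 + 0 = 7)
((4/K(-4) + Q(0)/7) + O(-2))**2 = ((4/7 + (6*0)/7) + 4/(-2))**2 = ((4*(1/7) + 0*(1/7)) + 4*(-1/2))**2 = ((4/7 + 0) - 2)**2 = (4/7 - 2)**2 = (-10/7)**2 = 100/49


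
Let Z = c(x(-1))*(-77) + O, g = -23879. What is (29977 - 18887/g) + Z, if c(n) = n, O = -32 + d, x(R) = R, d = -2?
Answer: 716866467/23879 ≈ 30021.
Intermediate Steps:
O = -34 (O = -32 - 2 = -34)
Z = 43 (Z = -1*(-77) - 34 = 77 - 34 = 43)
(29977 - 18887/g) + Z = (29977 - 18887/(-23879)) + 43 = (29977 - 18887*(-1/23879)) + 43 = (29977 + 18887/23879) + 43 = 715839670/23879 + 43 = 716866467/23879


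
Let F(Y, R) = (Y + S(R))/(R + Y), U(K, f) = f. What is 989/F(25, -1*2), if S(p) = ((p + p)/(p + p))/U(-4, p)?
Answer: 45494/49 ≈ 928.45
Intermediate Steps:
S(p) = 1/p (S(p) = ((p + p)/(p + p))/p = ((2*p)/((2*p)))/p = ((2*p)*(1/(2*p)))/p = 1/p)
F(Y, R) = (Y + 1/R)/(R + Y)
989/F(25, -1*2) = 989/(((1 - 1*2*25)/(((-1*2))*(-1*2 + 25)))) = 989/(((1 - 2*25)/((-2)*(-2 + 25)))) = 989/((-½*(1 - 50)/23)) = 989/((-½*1/23*(-49))) = 989/(49/46) = 989*(46/49) = 45494/49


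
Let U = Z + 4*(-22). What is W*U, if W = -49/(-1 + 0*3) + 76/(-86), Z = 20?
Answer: -140692/43 ≈ -3271.9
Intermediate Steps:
W = 2069/43 (W = -49/(-1 + 0) + 76*(-1/86) = -49/(-1) - 38/43 = -49*(-1) - 38/43 = 49 - 38/43 = 2069/43 ≈ 48.116)
U = -68 (U = 20 + 4*(-22) = 20 - 88 = -68)
W*U = (2069/43)*(-68) = -140692/43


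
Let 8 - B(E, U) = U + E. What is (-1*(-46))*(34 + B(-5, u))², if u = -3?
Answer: 115000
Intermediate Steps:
B(E, U) = 8 - E - U (B(E, U) = 8 - (U + E) = 8 - (E + U) = 8 + (-E - U) = 8 - E - U)
(-1*(-46))*(34 + B(-5, u))² = (-1*(-46))*(34 + (8 - 1*(-5) - 1*(-3)))² = 46*(34 + (8 + 5 + 3))² = 46*(34 + 16)² = 46*50² = 46*2500 = 115000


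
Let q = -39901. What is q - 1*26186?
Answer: -66087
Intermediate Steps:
q - 1*26186 = -39901 - 1*26186 = -39901 - 26186 = -66087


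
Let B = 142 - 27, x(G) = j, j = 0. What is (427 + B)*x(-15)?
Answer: 0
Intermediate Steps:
x(G) = 0
B = 115
(427 + B)*x(-15) = (427 + 115)*0 = 542*0 = 0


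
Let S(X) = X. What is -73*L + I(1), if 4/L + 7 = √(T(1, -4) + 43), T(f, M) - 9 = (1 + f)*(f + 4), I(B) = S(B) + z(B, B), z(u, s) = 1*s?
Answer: -2018/13 - 292*√62/13 ≈ -332.09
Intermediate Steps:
z(u, s) = s
I(B) = 2*B (I(B) = B + B = 2*B)
T(f, M) = 9 + (1 + f)*(4 + f) (T(f, M) = 9 + (1 + f)*(f + 4) = 9 + (1 + f)*(4 + f))
L = 4/(-7 + √62) (L = 4/(-7 + √((13 + 1² + 5*1) + 43)) = 4/(-7 + √((13 + 1 + 5) + 43)) = 4/(-7 + √(19 + 43)) = 4/(-7 + √62) ≈ 4.5766)
-73*L + I(1) = -73*(28/13 + 4*√62/13) + 2*1 = (-2044/13 - 292*√62/13) + 2 = -2018/13 - 292*√62/13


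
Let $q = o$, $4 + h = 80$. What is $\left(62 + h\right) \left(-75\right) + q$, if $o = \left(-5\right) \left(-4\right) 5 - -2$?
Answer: $-10248$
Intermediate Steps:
$h = 76$ ($h = -4 + 80 = 76$)
$o = 102$ ($o = 20 \cdot 5 + 2 = 100 + 2 = 102$)
$q = 102$
$\left(62 + h\right) \left(-75\right) + q = \left(62 + 76\right) \left(-75\right) + 102 = 138 \left(-75\right) + 102 = -10350 + 102 = -10248$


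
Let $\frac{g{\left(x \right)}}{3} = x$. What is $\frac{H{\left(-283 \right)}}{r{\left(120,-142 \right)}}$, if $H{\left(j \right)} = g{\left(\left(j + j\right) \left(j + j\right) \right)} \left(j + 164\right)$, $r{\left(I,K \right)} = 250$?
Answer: $- \frac{57183546}{125} \approx -4.5747 \cdot 10^{5}$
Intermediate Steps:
$g{\left(x \right)} = 3 x$
$H{\left(j \right)} = 12 j^{2} \left(164 + j\right)$ ($H{\left(j \right)} = 3 \left(j + j\right) \left(j + j\right) \left(j + 164\right) = 3 \cdot 2 j 2 j \left(164 + j\right) = 3 \cdot 4 j^{2} \left(164 + j\right) = 12 j^{2} \left(164 + j\right)$)
$\frac{H{\left(-283 \right)}}{r{\left(120,-142 \right)}} = \frac{12 \left(-283\right)^{2} \left(164 - 283\right)}{250} = 12 \cdot 80089 \left(-119\right) \frac{1}{250} = \left(-114367092\right) \frac{1}{250} = - \frac{57183546}{125}$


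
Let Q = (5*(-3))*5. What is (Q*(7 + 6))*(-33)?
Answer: 32175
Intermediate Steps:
Q = -75 (Q = -15*5 = -75)
(Q*(7 + 6))*(-33) = -75*(7 + 6)*(-33) = -75*13*(-33) = -975*(-33) = 32175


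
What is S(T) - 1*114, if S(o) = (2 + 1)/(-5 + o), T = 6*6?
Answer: -3531/31 ≈ -113.90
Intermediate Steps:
T = 36
S(o) = 3/(-5 + o)
S(T) - 1*114 = 3/(-5 + 36) - 1*114 = 3/31 - 114 = -3531/31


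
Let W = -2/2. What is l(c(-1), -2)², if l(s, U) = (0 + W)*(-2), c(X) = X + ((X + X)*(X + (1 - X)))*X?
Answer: 4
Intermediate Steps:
c(X) = X + 2*X² (c(X) = X + ((2*X)*1)*X = X + (2*X)*X = X + 2*X²)
W = -1 (W = -2*½ = -1)
l(s, U) = 2 (l(s, U) = (0 - 1)*(-2) = -1*(-2) = 2)
l(c(-1), -2)² = 2² = 4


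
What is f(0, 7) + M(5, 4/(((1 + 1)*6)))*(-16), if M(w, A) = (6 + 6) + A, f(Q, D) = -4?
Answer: -604/3 ≈ -201.33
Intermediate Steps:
M(w, A) = 12 + A
f(0, 7) + M(5, 4/(((1 + 1)*6)))*(-16) = -4 + (12 + 4/(((1 + 1)*6)))*(-16) = -4 + (12 + 4/((2*6)))*(-16) = -4 + (12 + 4/12)*(-16) = -4 + (12 + 4*(1/12))*(-16) = -4 + (12 + ⅓)*(-16) = -4 + (37/3)*(-16) = -4 - 592/3 = -604/3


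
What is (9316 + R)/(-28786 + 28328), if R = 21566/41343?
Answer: -192586477/9467547 ≈ -20.342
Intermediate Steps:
R = 21566/41343 (R = 21566*(1/41343) = 21566/41343 ≈ 0.52164)
(9316 + R)/(-28786 + 28328) = (9316 + 21566/41343)/(-28786 + 28328) = (385172954/41343)/(-458) = (385172954/41343)*(-1/458) = -192586477/9467547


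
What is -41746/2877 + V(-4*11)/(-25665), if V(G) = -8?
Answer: -357129358/24612735 ≈ -14.510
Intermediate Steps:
-41746/2877 + V(-4*11)/(-25665) = -41746/2877 - 8/(-25665) = -41746*1/2877 - 8*(-1/25665) = -41746/2877 + 8/25665 = -357129358/24612735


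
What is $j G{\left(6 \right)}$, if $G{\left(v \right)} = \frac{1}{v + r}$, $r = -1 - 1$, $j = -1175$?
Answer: $- \frac{1175}{4} \approx -293.75$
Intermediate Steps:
$r = -2$
$G{\left(v \right)} = \frac{1}{-2 + v}$ ($G{\left(v \right)} = \frac{1}{v - 2} = \frac{1}{-2 + v}$)
$j G{\left(6 \right)} = - \frac{1175}{-2 + 6} = - \frac{1175}{4}$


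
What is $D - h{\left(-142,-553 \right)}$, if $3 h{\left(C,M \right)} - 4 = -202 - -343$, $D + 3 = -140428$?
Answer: $- \frac{421438}{3} \approx -1.4048 \cdot 10^{5}$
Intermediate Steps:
$D = -140431$ ($D = -3 - 140428 = -140431$)
$h{\left(C,M \right)} = \frac{145}{3}$ ($h{\left(C,M \right)} = \frac{4}{3} + \frac{-202 - -343}{3} = \frac{4}{3} + \frac{-202 + 343}{3} = \frac{4}{3} + \frac{1}{3} \cdot 141 = \frac{4}{3} + 47 = \frac{145}{3}$)
$D - h{\left(-142,-553 \right)} = -140431 - \frac{145}{3} = - \frac{421438}{3}$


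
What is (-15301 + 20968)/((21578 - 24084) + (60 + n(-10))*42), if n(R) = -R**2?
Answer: -5667/4186 ≈ -1.3538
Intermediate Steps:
(-15301 + 20968)/((21578 - 24084) + (60 + n(-10))*42) = (-15301 + 20968)/((21578 - 24084) + (60 - 1*(-10)**2)*42) = 5667/(-2506 + (60 - 1*100)*42) = 5667/(-2506 + (60 - 100)*42) = 5667/(-2506 - 40*42) = 5667/(-2506 - 1680) = 5667/(-4186) = 5667*(-1/4186) = -5667/4186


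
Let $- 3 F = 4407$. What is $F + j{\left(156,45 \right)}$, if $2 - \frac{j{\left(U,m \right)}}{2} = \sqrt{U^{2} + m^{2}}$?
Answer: $-1465 - 6 \sqrt{2929} \approx -1789.7$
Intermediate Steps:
$F = -1469$ ($F = \left(- \frac{1}{3}\right) 4407 = -1469$)
$j{\left(U,m \right)} = 4 - 2 \sqrt{U^{2} + m^{2}}$
$F + j{\left(156,45 \right)} = -1469 + \left(4 - 2 \sqrt{156^{2} + 45^{2}}\right) = -1469 + \left(4 - 2 \sqrt{24336 + 2025}\right) = -1469 + \left(4 - 2 \sqrt{26361}\right) = -1469 + \left(4 - 2 \cdot 3 \sqrt{2929}\right) = -1469 + \left(4 - 6 \sqrt{2929}\right) = -1465 - 6 \sqrt{2929}$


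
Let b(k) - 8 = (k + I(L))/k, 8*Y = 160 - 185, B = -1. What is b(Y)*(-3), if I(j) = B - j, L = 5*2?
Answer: -939/25 ≈ -37.560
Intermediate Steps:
L = 10
Y = -25/8 (Y = (160 - 185)/8 = (⅛)*(-25) = -25/8 ≈ -3.1250)
I(j) = -1 - j
b(k) = 8 + (-11 + k)/k (b(k) = 8 + (k + (-1 - 1*10))/k = 8 + (k + (-1 - 10))/k = 8 + (k - 11)/k = 8 + (-11 + k)/k)
b(Y)*(-3) = (9 - 11/(-25/8))*(-3) = (9 - 11*(-8/25))*(-3) = (9 + 88/25)*(-3) = (313/25)*(-3) = -939/25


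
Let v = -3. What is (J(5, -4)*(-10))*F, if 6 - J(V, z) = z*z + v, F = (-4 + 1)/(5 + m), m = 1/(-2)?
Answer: -140/3 ≈ -46.667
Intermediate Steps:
m = -½ ≈ -0.50000
F = -⅔ (F = (-4 + 1)/(5 - ½) = -3/9/2 = -3*2/9 = -⅔ ≈ -0.66667)
J(V, z) = 9 - z² (J(V, z) = 6 - (z*z - 3) = 6 - (z² - 3) = 6 - (-3 + z²) = 6 + (3 - z²) = 9 - z²)
(J(5, -4)*(-10))*F = ((9 - 1*(-4)²)*(-10))*(-⅔) = ((9 - 1*16)*(-10))*(-⅔) = ((9 - 16)*(-10))*(-⅔) = -7*(-10)*(-⅔) = 70*(-⅔) = -140/3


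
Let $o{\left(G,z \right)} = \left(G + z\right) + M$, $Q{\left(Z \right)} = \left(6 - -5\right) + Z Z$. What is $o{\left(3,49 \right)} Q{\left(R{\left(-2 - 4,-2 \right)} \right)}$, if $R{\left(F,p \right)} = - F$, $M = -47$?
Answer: $235$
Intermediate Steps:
$Q{\left(Z \right)} = 11 + Z^{2}$ ($Q{\left(Z \right)} = \left(6 + 5\right) + Z^{2} = 11 + Z^{2}$)
$o{\left(G,z \right)} = -47 + G + z$ ($o{\left(G,z \right)} = \left(G + z\right) - 47 = -47 + G + z$)
$o{\left(3,49 \right)} Q{\left(R{\left(-2 - 4,-2 \right)} \right)} = \left(-47 + 3 + 49\right) \left(11 + \left(- (-2 - 4)\right)^{2}\right) = 5 \left(11 + \left(\left(-1\right) \left(-6\right)\right)^{2}\right) = 5 \left(11 + 6^{2}\right) = 5 \left(11 + 36\right) = 5 \cdot 47 = 235$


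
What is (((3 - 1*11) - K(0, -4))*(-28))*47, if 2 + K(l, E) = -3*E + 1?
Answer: 25004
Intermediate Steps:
K(l, E) = -1 - 3*E (K(l, E) = -2 + (-3*E + 1) = -2 + (1 - 3*E) = -1 - 3*E)
(((3 - 1*11) - K(0, -4))*(-28))*47 = (((3 - 1*11) - (-1 - 3*(-4)))*(-28))*47 = (((3 - 11) - (-1 + 12))*(-28))*47 = ((-8 - 1*11)*(-28))*47 = ((-8 - 11)*(-28))*47 = -19*(-28)*47 = 532*47 = 25004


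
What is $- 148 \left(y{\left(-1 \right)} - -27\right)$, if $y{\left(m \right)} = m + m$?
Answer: $-3700$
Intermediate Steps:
$y{\left(m \right)} = 2 m$
$- 148 \left(y{\left(-1 \right)} - -27\right) = - 148 \left(2 \left(-1\right) - -27\right) = - 148 \left(-2 + \left(-45 + 72\right)\right) = - 148 \left(-2 + 27\right) = \left(-148\right) 25 = -3700$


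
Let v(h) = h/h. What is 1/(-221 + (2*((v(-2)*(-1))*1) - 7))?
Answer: -1/230 ≈ -0.0043478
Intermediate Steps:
v(h) = 1
1/(-221 + (2*((v(-2)*(-1))*1) - 7)) = 1/(-221 + (2*((1*(-1))*1) - 7)) = 1/(-221 + (2*(-1*1) - 7)) = 1/(-221 + (2*(-1) - 7)) = 1/(-221 + (-2 - 7)) = 1/(-221 - 9) = 1/(-230) = -1/230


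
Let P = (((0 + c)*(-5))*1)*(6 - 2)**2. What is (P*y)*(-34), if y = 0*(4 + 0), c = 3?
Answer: 0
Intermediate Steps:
y = 0 (y = 0*4 = 0)
P = -240 (P = (((0 + 3)*(-5))*1)*(6 - 2)**2 = ((3*(-5))*1)*4**2 = -15*1*16 = -15*16 = -240)
(P*y)*(-34) = -240*0*(-34) = 0*(-34) = 0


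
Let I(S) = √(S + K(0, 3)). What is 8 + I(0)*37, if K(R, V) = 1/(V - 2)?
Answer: 45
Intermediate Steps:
K(R, V) = 1/(-2 + V)
I(S) = √(1 + S) (I(S) = √(S + 1/(-2 + 3)) = √(S + 1/1) = √(S + 1) = √(1 + S))
8 + I(0)*37 = 8 + √(1 + 0)*37 = 8 + √1*37 = 8 + 1*37 = 8 + 37 = 45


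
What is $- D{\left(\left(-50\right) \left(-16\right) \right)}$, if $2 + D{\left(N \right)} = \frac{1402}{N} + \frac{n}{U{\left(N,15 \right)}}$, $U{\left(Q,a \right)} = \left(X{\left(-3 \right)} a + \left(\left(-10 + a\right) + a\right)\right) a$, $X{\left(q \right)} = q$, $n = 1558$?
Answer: $\frac{26413}{6000} \approx 4.4022$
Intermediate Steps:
$U{\left(Q,a \right)} = a \left(-10 - a\right)$ ($U{\left(Q,a \right)} = \left(- 3 a + \left(\left(-10 + a\right) + a\right)\right) a = \left(- 3 a + \left(-10 + 2 a\right)\right) a = \left(-10 - a\right) a = a \left(-10 - a\right)$)
$D{\left(N \right)} = - \frac{2308}{375} + \frac{1402}{N}$ ($D{\left(N \right)} = -2 + \left(\frac{1402}{N} + \frac{1558}{15 \left(-10 - 15\right)}\right) = -2 + \left(\frac{1402}{N} + \frac{1558}{15 \left(-25\right)}\right) = -2 + \left(\frac{1402}{N} + \frac{1558}{-375}\right) = -2 + \left(\frac{1402}{N} + 1558 \left(- \frac{1}{375}\right)\right) = -2 - \left(\frac{1558}{375} - \frac{1402}{N}\right) = - \frac{2308}{375} + \frac{1402}{N}$)
$- D{\left(\left(-50\right) \left(-16\right) \right)} = - (- \frac{2308}{375} + \frac{1402}{\left(-50\right) \left(-16\right)}) = - (- \frac{2308}{375} + \frac{1402}{800}) = - (- \frac{2308}{375} + 1402 \cdot \frac{1}{800}) = - (- \frac{2308}{375} + \frac{701}{400}) = \left(-1\right) \left(- \frac{26413}{6000}\right) = \frac{26413}{6000}$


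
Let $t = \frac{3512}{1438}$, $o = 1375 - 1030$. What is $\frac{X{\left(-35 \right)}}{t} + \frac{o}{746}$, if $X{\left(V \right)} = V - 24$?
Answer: $- \frac{15520123}{654988} \approx -23.695$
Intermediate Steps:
$o = 345$
$X{\left(V \right)} = -24 + V$ ($X{\left(V \right)} = V - 24 = -24 + V$)
$t = \frac{1756}{719}$ ($t = 3512 \cdot \frac{1}{1438} = \frac{1756}{719} \approx 2.4423$)
$\frac{X{\left(-35 \right)}}{t} + \frac{o}{746} = \frac{-24 - 35}{\frac{1756}{719}} + \frac{345}{746} = \left(-59\right) \frac{719}{1756} + 345 \cdot \frac{1}{746} = - \frac{42421}{1756} + \frac{345}{746} = - \frac{15520123}{654988}$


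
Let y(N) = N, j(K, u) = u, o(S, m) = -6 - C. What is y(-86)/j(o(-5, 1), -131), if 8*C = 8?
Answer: 86/131 ≈ 0.65649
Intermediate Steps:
C = 1 (C = (⅛)*8 = 1)
o(S, m) = -7 (o(S, m) = -6 - 1*1 = -6 - 1 = -7)
y(-86)/j(o(-5, 1), -131) = -86/(-131) = -86*(-1/131) = 86/131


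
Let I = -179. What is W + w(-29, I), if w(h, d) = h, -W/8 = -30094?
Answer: 240723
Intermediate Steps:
W = 240752 (W = -8*(-30094) = 240752)
W + w(-29, I) = 240752 - 29 = 240723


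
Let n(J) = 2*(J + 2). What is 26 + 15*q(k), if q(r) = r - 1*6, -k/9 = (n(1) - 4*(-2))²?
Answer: -26524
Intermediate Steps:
n(J) = 4 + 2*J (n(J) = 2*(2 + J) = 4 + 2*J)
k = -1764 (k = -9*((4 + 2*1) - 4*(-2))² = -9*((4 + 2) + 8)² = -9*(6 + 8)² = -9*14² = -9*196 = -1764)
q(r) = -6 + r (q(r) = r - 6 = -6 + r)
26 + 15*q(k) = 26 + 15*(-6 - 1764) = 26 + 15*(-1770) = 26 - 26550 = -26524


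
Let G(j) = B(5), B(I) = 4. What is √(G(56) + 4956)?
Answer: 4*√310 ≈ 70.427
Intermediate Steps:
G(j) = 4
√(G(56) + 4956) = √(4 + 4956) = √4960 = 4*√310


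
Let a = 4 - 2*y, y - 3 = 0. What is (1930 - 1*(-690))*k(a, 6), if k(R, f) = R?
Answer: -5240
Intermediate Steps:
y = 3 (y = 3 + 0 = 3)
a = -2 (a = 4 - 2*3 = 4 - 6 = -2)
(1930 - 1*(-690))*k(a, 6) = (1930 - 1*(-690))*(-2) = (1930 + 690)*(-2) = 2620*(-2) = -5240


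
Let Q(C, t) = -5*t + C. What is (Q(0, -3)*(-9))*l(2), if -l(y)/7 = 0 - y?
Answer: -1890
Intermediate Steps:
l(y) = 7*y (l(y) = -7*(0 - y) = -(-7)*y = 7*y)
Q(C, t) = C - 5*t
(Q(0, -3)*(-9))*l(2) = ((0 - 5*(-3))*(-9))*(7*2) = ((0 + 15)*(-9))*14 = (15*(-9))*14 = -135*14 = -1890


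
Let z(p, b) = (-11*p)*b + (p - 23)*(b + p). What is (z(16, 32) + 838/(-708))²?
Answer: 4465153574281/125316 ≈ 3.5631e+7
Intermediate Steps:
z(p, b) = (-23 + p)*(b + p) - 11*b*p (z(p, b) = -11*b*p + (-23 + p)*(b + p) = (-23 + p)*(b + p) - 11*b*p)
(z(16, 32) + 838/(-708))² = ((16² - 23*32 - 23*16 - 10*32*16) + 838/(-708))² = ((256 - 736 - 368 - 5120) + 838*(-1/708))² = (-5968 - 419/354)² = (-2113091/354)² = 4465153574281/125316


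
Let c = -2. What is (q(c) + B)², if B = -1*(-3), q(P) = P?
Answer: 1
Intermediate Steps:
B = 3
(q(c) + B)² = (-2 + 3)² = 1² = 1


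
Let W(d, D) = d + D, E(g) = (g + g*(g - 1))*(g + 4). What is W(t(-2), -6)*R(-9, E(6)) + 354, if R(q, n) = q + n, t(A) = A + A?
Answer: -3156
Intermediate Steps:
t(A) = 2*A
E(g) = (4 + g)*(g + g*(-1 + g)) (E(g) = (g + g*(-1 + g))*(4 + g) = (4 + g)*(g + g*(-1 + g)))
W(d, D) = D + d
R(q, n) = n + q
W(t(-2), -6)*R(-9, E(6)) + 354 = (-6 + 2*(-2))*(6**2*(4 + 6) - 9) + 354 = (-6 - 4)*(36*10 - 9) + 354 = -10*(360 - 9) + 354 = -10*351 + 354 = -3510 + 354 = -3156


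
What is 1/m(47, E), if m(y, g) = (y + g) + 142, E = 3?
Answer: 1/192 ≈ 0.0052083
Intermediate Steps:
m(y, g) = 142 + g + y (m(y, g) = (g + y) + 142 = 142 + g + y)
1/m(47, E) = 1/(142 + 3 + 47) = 1/192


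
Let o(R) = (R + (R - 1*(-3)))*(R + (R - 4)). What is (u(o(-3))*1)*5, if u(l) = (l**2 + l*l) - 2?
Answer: 8990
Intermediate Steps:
o(R) = (-4 + 2*R)*(3 + 2*R) (o(R) = (R + (R + 3))*(R + (-4 + R)) = (R + (3 + R))*(-4 + 2*R) = (3 + 2*R)*(-4 + 2*R) = (-4 + 2*R)*(3 + 2*R))
u(l) = -2 + 2*l**2 (u(l) = (l**2 + l**2) - 2 = 2*l**2 - 2 = -2 + 2*l**2)
(u(o(-3))*1)*5 = ((-2 + 2*(-12 - 2*(-3) + 4*(-3)**2)**2)*1)*5 = ((-2 + 2*(-12 + 6 + 4*9)**2)*1)*5 = ((-2 + 2*(-12 + 6 + 36)**2)*1)*5 = ((-2 + 2*30**2)*1)*5 = ((-2 + 2*900)*1)*5 = ((-2 + 1800)*1)*5 = (1798*1)*5 = 1798*5 = 8990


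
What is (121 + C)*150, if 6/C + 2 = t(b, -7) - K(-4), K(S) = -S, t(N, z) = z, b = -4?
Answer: 235050/13 ≈ 18081.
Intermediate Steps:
C = -6/13 (C = 6/(-2 + (-7 - (-1)*(-4))) = 6/(-2 + (-7 - 1*4)) = 6/(-2 + (-7 - 4)) = 6/(-2 - 11) = 6/(-13) = 6*(-1/13) = -6/13 ≈ -0.46154)
(121 + C)*150 = (121 - 6/13)*150 = (1567/13)*150 = 235050/13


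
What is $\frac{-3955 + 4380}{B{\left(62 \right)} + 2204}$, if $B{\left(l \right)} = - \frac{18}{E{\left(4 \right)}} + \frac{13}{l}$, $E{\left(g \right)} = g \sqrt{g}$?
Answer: $\frac{52700}{273043} \approx 0.19301$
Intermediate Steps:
$E{\left(g \right)} = g^{\frac{3}{2}}$
$B{\left(l \right)} = - \frac{9}{4} + \frac{13}{l}$ ($B{\left(l \right)} = - \frac{18}{4^{\frac{3}{2}}} + \frac{13}{l} = - \frac{18}{8} + \frac{13}{l} = \left(-18\right) \frac{1}{8} + \frac{13}{l} = - \frac{9}{4} + \frac{13}{l}$)
$\frac{-3955 + 4380}{B{\left(62 \right)} + 2204} = \frac{-3955 + 4380}{\left(- \frac{9}{4} + \frac{13}{62}\right) + 2204} = \frac{425}{\left(- \frac{9}{4} + 13 \cdot \frac{1}{62}\right) + 2204} = \frac{425}{\left(- \frac{9}{4} + \frac{13}{62}\right) + 2204} = \frac{425}{- \frac{253}{124} + 2204} = \frac{425}{\frac{273043}{124}} = 425 \cdot \frac{124}{273043} = \frac{52700}{273043}$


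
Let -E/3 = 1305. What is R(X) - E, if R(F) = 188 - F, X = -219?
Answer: 4322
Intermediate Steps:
E = -3915 (E = -3*1305 = -3915)
R(X) - E = (188 - 1*(-219)) - 1*(-3915) = (188 + 219) + 3915 = 407 + 3915 = 4322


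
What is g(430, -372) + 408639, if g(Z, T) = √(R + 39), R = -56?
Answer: 408639 + I*√17 ≈ 4.0864e+5 + 4.1231*I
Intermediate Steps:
g(Z, T) = I*√17 (g(Z, T) = √(-56 + 39) = √(-17) = I*√17)
g(430, -372) + 408639 = I*√17 + 408639 = 408639 + I*√17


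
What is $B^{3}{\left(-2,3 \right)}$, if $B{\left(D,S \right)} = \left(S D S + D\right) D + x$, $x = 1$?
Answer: $68921$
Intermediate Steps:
$B{\left(D,S \right)} = 1 + D \left(D + D S^{2}\right)$ ($B{\left(D,S \right)} = \left(S D S + D\right) D + 1 = \left(D S S + D\right) D + 1 = \left(D S^{2} + D\right) D + 1 = \left(D + D S^{2}\right) D + 1 = D \left(D + D S^{2}\right) + 1 = 1 + D \left(D + D S^{2}\right)$)
$B^{3}{\left(-2,3 \right)} = \left(1 + \left(-2\right)^{2} + \left(-2\right)^{2} \cdot 3^{2}\right)^{3} = \left(1 + 4 + 4 \cdot 9\right)^{3} = \left(1 + 4 + 36\right)^{3} = 41^{3} = 68921$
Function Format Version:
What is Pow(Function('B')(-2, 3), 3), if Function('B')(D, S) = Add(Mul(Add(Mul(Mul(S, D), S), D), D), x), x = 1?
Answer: 68921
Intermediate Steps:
Function('B')(D, S) = Add(1, Mul(D, Add(D, Mul(D, Pow(S, 2))))) (Function('B')(D, S) = Add(Mul(Add(Mul(Mul(S, D), S), D), D), 1) = Add(Mul(Add(Mul(Mul(D, S), S), D), D), 1) = Add(Mul(Add(Mul(D, Pow(S, 2)), D), D), 1) = Add(Mul(Add(D, Mul(D, Pow(S, 2))), D), 1) = Add(Mul(D, Add(D, Mul(D, Pow(S, 2)))), 1) = Add(1, Mul(D, Add(D, Mul(D, Pow(S, 2))))))
Pow(Function('B')(-2, 3), 3) = Pow(Add(1, Pow(-2, 2), Mul(Pow(-2, 2), Pow(3, 2))), 3) = Pow(Add(1, 4, Mul(4, 9)), 3) = Pow(Add(1, 4, 36), 3) = Pow(41, 3) = 68921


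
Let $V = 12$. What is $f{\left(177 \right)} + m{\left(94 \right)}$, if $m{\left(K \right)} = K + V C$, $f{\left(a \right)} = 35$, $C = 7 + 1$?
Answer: $225$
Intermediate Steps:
$C = 8$
$m{\left(K \right)} = 96 + K$ ($m{\left(K \right)} = K + 12 \cdot 8 = K + 96 = 96 + K$)
$f{\left(177 \right)} + m{\left(94 \right)} = 35 + \left(96 + 94\right) = 35 + 190 = 225$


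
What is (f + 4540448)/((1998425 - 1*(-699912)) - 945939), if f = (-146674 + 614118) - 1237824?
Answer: 1885034/876199 ≈ 2.1514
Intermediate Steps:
f = -770380 (f = 467444 - 1237824 = -770380)
(f + 4540448)/((1998425 - 1*(-699912)) - 945939) = (-770380 + 4540448)/((1998425 - 1*(-699912)) - 945939) = 3770068/((1998425 + 699912) - 945939) = 3770068/(2698337 - 945939) = 3770068/1752398 = 3770068*(1/1752398) = 1885034/876199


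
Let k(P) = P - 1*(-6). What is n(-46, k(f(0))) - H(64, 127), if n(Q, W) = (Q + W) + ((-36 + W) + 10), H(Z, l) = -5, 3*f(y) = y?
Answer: -55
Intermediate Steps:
f(y) = y/3
k(P) = 6 + P (k(P) = P + 6 = 6 + P)
n(Q, W) = -26 + Q + 2*W (n(Q, W) = (Q + W) + (-26 + W) = -26 + Q + 2*W)
n(-46, k(f(0))) - H(64, 127) = (-26 - 46 + 2*(6 + (⅓)*0)) - 1*(-5) = (-26 - 46 + 2*(6 + 0)) + 5 = (-26 - 46 + 2*6) + 5 = (-26 - 46 + 12) + 5 = -60 + 5 = -55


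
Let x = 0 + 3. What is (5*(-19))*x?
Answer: -285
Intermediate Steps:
x = 3
(5*(-19))*x = (5*(-19))*3 = -95*3 = -285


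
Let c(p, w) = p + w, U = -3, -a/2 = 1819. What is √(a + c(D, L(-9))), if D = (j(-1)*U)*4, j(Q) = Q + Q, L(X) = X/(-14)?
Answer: I*√708218/14 ≈ 60.111*I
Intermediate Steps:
a = -3638 (a = -2*1819 = -3638)
L(X) = -X/14 (L(X) = X*(-1/14) = -X/14)
j(Q) = 2*Q
D = 24 (D = ((2*(-1))*(-3))*4 = -2*(-3)*4 = 6*4 = 24)
√(a + c(D, L(-9))) = √(-3638 + (24 - 1/14*(-9))) = √(-3638 + (24 + 9/14)) = √(-3638 + 345/14) = √(-50587/14) = I*√708218/14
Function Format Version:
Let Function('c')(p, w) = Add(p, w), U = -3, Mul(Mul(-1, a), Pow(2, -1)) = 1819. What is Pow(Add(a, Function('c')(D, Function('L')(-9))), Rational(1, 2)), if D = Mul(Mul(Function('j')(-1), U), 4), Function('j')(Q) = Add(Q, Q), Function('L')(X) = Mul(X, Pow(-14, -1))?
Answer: Mul(Rational(1, 14), I, Pow(708218, Rational(1, 2))) ≈ Mul(60.111, I)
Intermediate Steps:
a = -3638 (a = Mul(-2, 1819) = -3638)
Function('L')(X) = Mul(Rational(-1, 14), X) (Function('L')(X) = Mul(X, Rational(-1, 14)) = Mul(Rational(-1, 14), X))
Function('j')(Q) = Mul(2, Q)
D = 24 (D = Mul(Mul(Mul(2, -1), -3), 4) = Mul(Mul(-2, -3), 4) = Mul(6, 4) = 24)
Pow(Add(a, Function('c')(D, Function('L')(-9))), Rational(1, 2)) = Pow(Add(-3638, Add(24, Mul(Rational(-1, 14), -9))), Rational(1, 2)) = Pow(Add(-3638, Add(24, Rational(9, 14))), Rational(1, 2)) = Pow(Add(-3638, Rational(345, 14)), Rational(1, 2)) = Pow(Rational(-50587, 14), Rational(1, 2)) = Mul(Rational(1, 14), I, Pow(708218, Rational(1, 2)))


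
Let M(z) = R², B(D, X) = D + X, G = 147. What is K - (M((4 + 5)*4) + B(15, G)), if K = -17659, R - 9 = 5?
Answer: -18017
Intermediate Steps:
R = 14 (R = 9 + 5 = 14)
M(z) = 196 (M(z) = 14² = 196)
K - (M((4 + 5)*4) + B(15, G)) = -17659 - (196 + (15 + 147)) = -17659 - (196 + 162) = -17659 - 1*358 = -17659 - 358 = -18017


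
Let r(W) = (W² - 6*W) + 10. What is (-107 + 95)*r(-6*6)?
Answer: -18264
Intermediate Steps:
r(W) = 10 + W² - 6*W
(-107 + 95)*r(-6*6) = (-107 + 95)*(10 + (-6*6)² - (-36)*6) = -12*(10 + (-36)² - 6*(-36)) = -12*(10 + 1296 + 216) = -12*1522 = -18264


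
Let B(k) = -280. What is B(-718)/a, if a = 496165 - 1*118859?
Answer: -140/188653 ≈ -0.00074210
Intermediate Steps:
a = 377306 (a = 496165 - 118859 = 377306)
B(-718)/a = -280/377306 = -280*1/377306 = -140/188653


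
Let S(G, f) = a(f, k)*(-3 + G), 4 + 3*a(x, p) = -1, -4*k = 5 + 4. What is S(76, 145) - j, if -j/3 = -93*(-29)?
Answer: 23908/3 ≈ 7969.3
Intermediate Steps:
k = -9/4 (k = -(5 + 4)/4 = -1/4*9 = -9/4 ≈ -2.2500)
a(x, p) = -5/3 (a(x, p) = -4/3 + (1/3)*(-1) = -4/3 - 1/3 = -5/3)
j = -8091 (j = -(-279)*(-29) = -3*2697 = -8091)
S(G, f) = 5 - 5*G/3 (S(G, f) = -5*(-3 + G)/3 = 5 - 5*G/3)
S(76, 145) - j = (5 - 5/3*76) - 1*(-8091) = (5 - 380/3) + 8091 = -365/3 + 8091 = 23908/3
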